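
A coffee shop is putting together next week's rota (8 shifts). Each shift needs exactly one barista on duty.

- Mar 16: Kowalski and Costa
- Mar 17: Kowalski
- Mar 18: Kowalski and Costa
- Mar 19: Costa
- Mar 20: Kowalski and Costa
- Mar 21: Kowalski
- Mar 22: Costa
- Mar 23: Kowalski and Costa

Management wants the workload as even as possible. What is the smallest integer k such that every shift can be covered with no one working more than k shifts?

With 2 baristas and 8 worker-slots to fill, someone must work at least ⌈8/2⌉ = 4 shifts, so k ≥ 4.
k = 4 works: Mar 16→Kowalski, Mar 17→Kowalski, Mar 18→Kowalski, Mar 19→Costa, Mar 20→Costa, Mar 21→Kowalski, Mar 22→Costa, Mar 23→Costa.
Loads: Kowalski 4, Costa 4 — all ≤ 4.

4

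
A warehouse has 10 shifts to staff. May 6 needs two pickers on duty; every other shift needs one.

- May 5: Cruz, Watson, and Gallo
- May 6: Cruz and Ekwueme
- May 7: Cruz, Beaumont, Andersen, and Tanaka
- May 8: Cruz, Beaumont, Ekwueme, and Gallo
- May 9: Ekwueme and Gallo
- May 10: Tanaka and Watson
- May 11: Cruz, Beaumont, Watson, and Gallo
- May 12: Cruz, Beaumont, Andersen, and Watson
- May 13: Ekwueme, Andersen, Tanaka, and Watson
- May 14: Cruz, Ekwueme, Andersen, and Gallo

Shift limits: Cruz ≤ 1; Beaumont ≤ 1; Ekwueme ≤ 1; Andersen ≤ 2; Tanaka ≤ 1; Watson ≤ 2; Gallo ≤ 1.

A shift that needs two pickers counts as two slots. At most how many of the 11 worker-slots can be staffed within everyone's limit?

9

Total capacity across all pickers is 1+1+1+2+1+2+1 = 9, and 11 slots are needed, so at most 9 can be filled.
An assignment achieving 9: May 5→Watson, May 6→Cruz+Ekwueme, May 7→Beaumont, May 9→Gallo, May 10→Tanaka, May 11→Watson, May 12→Andersen, May 13→Andersen.
Loads: Cruz 1/1, Beaumont 1/1, Ekwueme 1/1, Andersen 2/2, Tanaka 1/1, Watson 2/2, Gallo 1/1.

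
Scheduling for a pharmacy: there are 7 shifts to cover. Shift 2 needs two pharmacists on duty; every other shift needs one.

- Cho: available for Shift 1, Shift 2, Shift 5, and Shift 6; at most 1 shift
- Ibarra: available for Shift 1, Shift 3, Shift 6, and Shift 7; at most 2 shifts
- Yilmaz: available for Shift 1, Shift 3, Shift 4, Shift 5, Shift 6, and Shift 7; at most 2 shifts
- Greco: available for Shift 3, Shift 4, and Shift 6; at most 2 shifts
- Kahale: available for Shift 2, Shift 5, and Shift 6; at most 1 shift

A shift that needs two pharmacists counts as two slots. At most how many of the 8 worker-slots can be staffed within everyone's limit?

8

Total capacity across all pharmacists is 1+2+2+2+1 = 8, and 8 slots are needed, so at most 8 can be filled.
An assignment achieving 8: Shift 1→Ibarra, Shift 2→Cho+Kahale, Shift 3→Greco, Shift 4→Yilmaz, Shift 5→Yilmaz, Shift 6→Greco, Shift 7→Ibarra.
Loads: Cho 1/1, Ibarra 2/2, Yilmaz 2/2, Greco 2/2, Kahale 1/1.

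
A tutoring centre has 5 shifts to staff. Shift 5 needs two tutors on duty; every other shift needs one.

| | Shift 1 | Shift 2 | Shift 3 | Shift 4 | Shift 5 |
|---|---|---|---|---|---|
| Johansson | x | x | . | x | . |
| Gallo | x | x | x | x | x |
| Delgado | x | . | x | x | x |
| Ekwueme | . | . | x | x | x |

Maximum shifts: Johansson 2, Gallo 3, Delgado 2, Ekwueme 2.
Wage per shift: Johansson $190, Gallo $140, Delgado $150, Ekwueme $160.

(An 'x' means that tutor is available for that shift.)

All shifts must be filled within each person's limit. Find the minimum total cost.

Picking the cheapest available tutor for each shift independently would cost $850, but that ignores the shift limits.
An optimal schedule: Shift 1→Gallo, Shift 2→Gallo, Shift 3→Gallo, Shift 4→Delgado, Shift 5→Delgado+Ekwueme.
Total: 140 + 140 + 140 + 150 + 150 + 160 = $880.

$880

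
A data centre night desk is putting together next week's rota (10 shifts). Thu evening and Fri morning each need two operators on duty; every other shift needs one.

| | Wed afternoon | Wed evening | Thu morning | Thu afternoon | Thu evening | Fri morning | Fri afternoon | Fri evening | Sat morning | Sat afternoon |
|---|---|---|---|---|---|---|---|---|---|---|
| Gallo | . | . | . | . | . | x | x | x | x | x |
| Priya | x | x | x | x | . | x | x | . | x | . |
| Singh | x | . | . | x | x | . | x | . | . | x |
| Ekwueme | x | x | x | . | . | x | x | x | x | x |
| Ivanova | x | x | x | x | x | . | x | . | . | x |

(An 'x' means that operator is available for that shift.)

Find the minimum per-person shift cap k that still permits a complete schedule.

With 5 operators and 12 worker-slots to fill, someone must work at least ⌈12/5⌉ = 3 shifts, so k ≥ 3.
k = 3 works: Wed afternoon→Singh, Wed evening→Priya, Thu morning→Priya, Thu afternoon→Priya, Thu evening→Singh+Ivanova, Fri morning→Gallo+Ekwueme, Fri afternoon→Ekwueme, Fri evening→Gallo, Sat morning→Gallo, Sat afternoon→Singh.
Loads: Gallo 3, Priya 3, Singh 3, Ekwueme 2, Ivanova 1 — all ≤ 3.

3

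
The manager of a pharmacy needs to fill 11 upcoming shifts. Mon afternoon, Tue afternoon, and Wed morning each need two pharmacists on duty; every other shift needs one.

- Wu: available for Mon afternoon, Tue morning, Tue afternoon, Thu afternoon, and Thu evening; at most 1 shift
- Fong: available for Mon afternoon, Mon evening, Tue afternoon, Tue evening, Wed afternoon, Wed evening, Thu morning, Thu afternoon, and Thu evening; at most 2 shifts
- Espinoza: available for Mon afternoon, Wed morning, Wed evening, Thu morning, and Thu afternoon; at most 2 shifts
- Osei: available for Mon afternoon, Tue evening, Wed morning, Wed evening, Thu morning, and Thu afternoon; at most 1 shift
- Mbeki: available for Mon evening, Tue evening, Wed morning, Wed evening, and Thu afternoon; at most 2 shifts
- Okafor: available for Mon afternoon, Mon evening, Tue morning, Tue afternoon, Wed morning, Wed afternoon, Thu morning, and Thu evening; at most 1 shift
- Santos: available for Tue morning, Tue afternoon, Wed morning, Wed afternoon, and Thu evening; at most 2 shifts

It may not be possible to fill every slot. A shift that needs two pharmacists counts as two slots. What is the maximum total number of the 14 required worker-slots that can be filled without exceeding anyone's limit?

Total capacity across all pharmacists is 1+2+2+1+2+1+2 = 11, and 14 slots are needed, so at most 11 can be filled.
An assignment achieving 11: Mon afternoon→Osei, Mon evening→Fong, Tue morning→Wu, Tue afternoon→Santos, Tue evening→Fong, Wed morning→Mbeki, Wed afternoon→Okafor, Wed evening→Espinoza, Thu morning→Espinoza, Thu afternoon→Mbeki, Thu evening→Santos.
Loads: Wu 1/1, Fong 2/2, Espinoza 2/2, Osei 1/1, Mbeki 2/2, Okafor 1/1, Santos 2/2.

11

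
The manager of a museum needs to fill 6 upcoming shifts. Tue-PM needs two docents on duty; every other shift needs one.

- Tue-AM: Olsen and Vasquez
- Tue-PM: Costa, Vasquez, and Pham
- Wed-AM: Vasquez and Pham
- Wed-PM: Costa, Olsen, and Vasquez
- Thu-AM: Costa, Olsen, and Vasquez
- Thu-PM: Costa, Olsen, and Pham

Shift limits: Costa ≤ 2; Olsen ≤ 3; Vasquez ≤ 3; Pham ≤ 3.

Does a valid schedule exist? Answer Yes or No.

One valid schedule: Tue-AM→Olsen, Tue-PM→Costa+Vasquez, Wed-AM→Vasquez, Wed-PM→Costa, Thu-AM→Olsen, Thu-PM→Olsen.
Loads: Costa 2/2, Olsen 3/3, Vasquez 2/3, Pham 0/3 — all within limits.

Yes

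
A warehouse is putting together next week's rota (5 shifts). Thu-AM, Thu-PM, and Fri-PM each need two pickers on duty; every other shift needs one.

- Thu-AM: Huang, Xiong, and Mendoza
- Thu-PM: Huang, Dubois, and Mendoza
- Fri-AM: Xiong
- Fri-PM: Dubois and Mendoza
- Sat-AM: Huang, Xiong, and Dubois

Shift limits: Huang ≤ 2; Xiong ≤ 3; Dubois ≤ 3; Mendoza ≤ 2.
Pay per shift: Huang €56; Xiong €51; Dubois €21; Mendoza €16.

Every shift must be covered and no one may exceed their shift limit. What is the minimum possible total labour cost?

€253

Fri-AM can only be covered by Xiong, so that assignment is forced.
Fri-PM can only be covered by Dubois and Mendoza, so that assignment is forced.
Picking the cheapest available picker for each shift independently would cost €213, but that ignores the shift limits.
An optimal schedule: Thu-AM→Mendoza+Xiong, Thu-PM→Dubois+Huang, Fri-AM→Xiong, Fri-PM→Mendoza+Dubois, Sat-AM→Dubois.
Total: 16 + 51 + 21 + 56 + 51 + 16 + 21 + 21 = €253.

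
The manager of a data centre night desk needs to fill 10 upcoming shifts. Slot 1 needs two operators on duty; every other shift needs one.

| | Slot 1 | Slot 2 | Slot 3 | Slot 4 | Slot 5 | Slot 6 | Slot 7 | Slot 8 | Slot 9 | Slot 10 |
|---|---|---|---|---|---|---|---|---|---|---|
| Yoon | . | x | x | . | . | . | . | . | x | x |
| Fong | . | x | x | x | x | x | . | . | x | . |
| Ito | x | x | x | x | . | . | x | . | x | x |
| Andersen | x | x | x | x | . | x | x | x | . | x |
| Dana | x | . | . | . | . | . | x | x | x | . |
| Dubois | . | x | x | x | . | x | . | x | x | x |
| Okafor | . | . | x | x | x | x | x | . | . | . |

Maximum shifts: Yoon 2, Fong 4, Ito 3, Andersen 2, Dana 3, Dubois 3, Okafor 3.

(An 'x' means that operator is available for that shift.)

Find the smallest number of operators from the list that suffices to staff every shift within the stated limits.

4

11 slots to fill and no one can take more than 4, so at least ⌈11/4⌉ = 3 operators are needed.
Any 3 operators together have capacity at most 4+3+3 = 10 < 11 slots, so 3 can never suffice.
Yoon, Fong, Ito, and Andersen alone can cover everything: Slot 1→Ito+Andersen, Slot 2→Fong, Slot 3→Ito, Slot 4→Fong, Slot 5→Fong, Slot 6→Fong, Slot 7→Ito, Slot 8→Andersen, Slot 9→Yoon, Slot 10→Yoon.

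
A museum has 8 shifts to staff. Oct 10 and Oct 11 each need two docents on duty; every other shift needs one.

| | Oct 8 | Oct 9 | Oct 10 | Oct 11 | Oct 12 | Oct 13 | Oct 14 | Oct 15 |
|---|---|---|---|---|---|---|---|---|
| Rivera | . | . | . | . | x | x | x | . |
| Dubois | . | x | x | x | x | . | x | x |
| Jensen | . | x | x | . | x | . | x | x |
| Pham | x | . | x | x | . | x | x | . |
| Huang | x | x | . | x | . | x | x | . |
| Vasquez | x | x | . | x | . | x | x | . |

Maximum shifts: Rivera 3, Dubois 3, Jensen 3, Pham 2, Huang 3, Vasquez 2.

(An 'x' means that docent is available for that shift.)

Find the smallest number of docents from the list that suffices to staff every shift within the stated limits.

10 slots to fill and no one can take more than 3, so at least ⌈10/3⌉ = 4 docents are needed.
Rivera, Dubois, Jensen, and Pham alone can cover everything: Oct 8→Pham, Oct 9→Dubois, Oct 10→Dubois+Jensen, Oct 11→Dubois+Pham, Oct 12→Rivera, Oct 13→Rivera, Oct 14→Rivera, Oct 15→Jensen.

4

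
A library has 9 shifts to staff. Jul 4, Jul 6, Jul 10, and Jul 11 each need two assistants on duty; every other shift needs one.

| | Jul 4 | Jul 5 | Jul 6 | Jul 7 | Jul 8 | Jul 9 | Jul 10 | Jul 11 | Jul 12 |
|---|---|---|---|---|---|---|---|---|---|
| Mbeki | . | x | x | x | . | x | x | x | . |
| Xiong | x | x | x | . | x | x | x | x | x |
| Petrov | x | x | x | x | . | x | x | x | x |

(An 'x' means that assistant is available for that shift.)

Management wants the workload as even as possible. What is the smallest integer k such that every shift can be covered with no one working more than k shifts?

5

With 3 assistants and 13 worker-slots to fill, someone must work at least ⌈13/3⌉ = 5 shifts, so k ≥ 5.
k = 5 works: Jul 4→Xiong+Petrov, Jul 5→Mbeki, Jul 6→Mbeki+Xiong, Jul 7→Mbeki, Jul 8→Xiong, Jul 9→Mbeki, Jul 10→Mbeki+Petrov, Jul 11→Xiong+Petrov, Jul 12→Xiong.
Loads: Mbeki 5, Xiong 5, Petrov 3 — all ≤ 5.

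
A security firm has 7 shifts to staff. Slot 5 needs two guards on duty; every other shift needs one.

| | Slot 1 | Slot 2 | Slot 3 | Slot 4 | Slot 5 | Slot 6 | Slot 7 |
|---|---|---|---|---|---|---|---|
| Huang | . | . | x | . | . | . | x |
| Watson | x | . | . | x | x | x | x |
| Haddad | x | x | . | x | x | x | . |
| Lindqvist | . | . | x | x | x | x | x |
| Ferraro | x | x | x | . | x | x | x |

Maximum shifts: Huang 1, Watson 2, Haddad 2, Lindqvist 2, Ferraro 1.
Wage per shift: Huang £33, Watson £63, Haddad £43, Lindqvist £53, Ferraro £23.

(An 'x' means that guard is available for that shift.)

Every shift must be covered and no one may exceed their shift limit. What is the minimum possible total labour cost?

Picking the cheapest available guard for each shift independently would cost £224, but that ignores the shift limits.
An optimal schedule: Slot 1→Watson, Slot 2→Haddad, Slot 3→Huang, Slot 4→Watson, Slot 5→Lindqvist+Ferraro, Slot 6→Haddad, Slot 7→Lindqvist.
Total: 63 + 43 + 33 + 63 + 53 + 23 + 43 + 53 = £374.

£374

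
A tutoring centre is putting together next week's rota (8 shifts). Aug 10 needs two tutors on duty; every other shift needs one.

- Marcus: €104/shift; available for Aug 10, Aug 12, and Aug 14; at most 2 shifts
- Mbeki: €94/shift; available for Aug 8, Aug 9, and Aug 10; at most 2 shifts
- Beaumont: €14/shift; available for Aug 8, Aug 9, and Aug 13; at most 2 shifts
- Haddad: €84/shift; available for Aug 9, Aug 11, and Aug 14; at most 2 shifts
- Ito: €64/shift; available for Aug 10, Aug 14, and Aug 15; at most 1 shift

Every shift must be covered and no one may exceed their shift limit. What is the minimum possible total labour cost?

€656

Aug 11 can only be covered by Haddad, so that assignment is forced.
Aug 12 can only be covered by Marcus, so that assignment is forced.
Aug 13 can only be covered by Beaumont, so that assignment is forced.
Picking the cheapest available tutor for each shift independently would cost €516, but that ignores the shift limits.
An optimal schedule: Aug 8→Mbeki, Aug 9→Beaumont, Aug 10→Marcus+Mbeki, Aug 11→Haddad, Aug 12→Marcus, Aug 13→Beaumont, Aug 14→Haddad, Aug 15→Ito.
Total: 94 + 14 + 104 + 94 + 84 + 104 + 14 + 84 + 64 = €656.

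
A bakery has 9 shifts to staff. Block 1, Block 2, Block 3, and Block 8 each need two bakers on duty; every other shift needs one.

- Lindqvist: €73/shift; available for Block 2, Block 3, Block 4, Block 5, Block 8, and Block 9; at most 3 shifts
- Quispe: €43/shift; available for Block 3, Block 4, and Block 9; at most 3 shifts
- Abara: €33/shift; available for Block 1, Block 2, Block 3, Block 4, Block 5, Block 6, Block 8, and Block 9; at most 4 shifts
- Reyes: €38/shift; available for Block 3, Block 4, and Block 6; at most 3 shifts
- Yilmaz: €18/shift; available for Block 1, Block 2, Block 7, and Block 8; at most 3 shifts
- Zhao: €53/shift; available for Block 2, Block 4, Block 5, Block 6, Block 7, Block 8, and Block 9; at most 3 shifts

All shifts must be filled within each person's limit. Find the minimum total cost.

€439

Block 1 can only be covered by Abara and Yilmaz, so that assignment is forced.
Picking the cheapest available baker for each shift independently would cost €374, but that ignores the shift limits.
An optimal schedule: Block 1→Yilmaz+Abara, Block 2→Yilmaz+Abara, Block 3→Reyes+Quispe, Block 4→Reyes, Block 5→Abara, Block 6→Reyes, Block 7→Yilmaz, Block 8→Abara+Zhao, Block 9→Quispe.
Total: 18 + 33 + 18 + 33 + 38 + 43 + 38 + 33 + 38 + 18 + 33 + 53 + 43 = €439.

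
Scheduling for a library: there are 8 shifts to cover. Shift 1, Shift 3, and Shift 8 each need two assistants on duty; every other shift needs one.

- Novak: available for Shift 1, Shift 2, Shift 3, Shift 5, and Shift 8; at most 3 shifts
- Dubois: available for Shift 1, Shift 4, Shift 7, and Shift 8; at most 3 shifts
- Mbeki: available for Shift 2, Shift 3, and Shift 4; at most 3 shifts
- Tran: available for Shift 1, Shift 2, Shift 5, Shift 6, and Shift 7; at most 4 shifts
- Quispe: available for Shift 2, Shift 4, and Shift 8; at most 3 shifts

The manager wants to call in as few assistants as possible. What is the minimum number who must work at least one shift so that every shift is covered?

11 slots to fill and no one can take more than 4, so at least ⌈11/4⌉ = 3 assistants are needed.
Any 3 assistants together have capacity at most 4+3+3 = 10 < 11 slots, so 3 can never suffice.
Novak, Dubois, Mbeki, and Tran alone can cover everything: Shift 1→Dubois+Tran, Shift 2→Mbeki, Shift 3→Novak+Mbeki, Shift 4→Dubois, Shift 5→Novak, Shift 6→Tran, Shift 7→Tran, Shift 8→Novak+Dubois.

4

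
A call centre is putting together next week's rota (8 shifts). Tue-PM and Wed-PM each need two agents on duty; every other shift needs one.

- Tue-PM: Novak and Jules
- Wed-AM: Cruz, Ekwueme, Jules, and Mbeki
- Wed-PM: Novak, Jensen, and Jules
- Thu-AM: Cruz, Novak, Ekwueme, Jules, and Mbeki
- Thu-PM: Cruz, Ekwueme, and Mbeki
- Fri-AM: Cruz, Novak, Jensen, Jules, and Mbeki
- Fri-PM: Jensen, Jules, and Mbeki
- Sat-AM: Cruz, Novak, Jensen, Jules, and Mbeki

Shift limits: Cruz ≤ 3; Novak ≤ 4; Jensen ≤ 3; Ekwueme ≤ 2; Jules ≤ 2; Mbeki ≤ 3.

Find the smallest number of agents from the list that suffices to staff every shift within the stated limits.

10 slots to fill and no one can take more than 4, so at least ⌈10/4⌉ = 3 agents are needed.
No set of 3 agents can cover every shift (each such set leaves at least one shift with no one available or exceeds a cap).
Cruz, Novak, Jensen, and Jules alone can cover everything: Tue-PM→Novak+Jules, Wed-AM→Cruz, Wed-PM→Novak+Jensen, Thu-AM→Cruz, Thu-PM→Cruz, Fri-AM→Novak, Fri-PM→Jensen, Sat-AM→Novak.

4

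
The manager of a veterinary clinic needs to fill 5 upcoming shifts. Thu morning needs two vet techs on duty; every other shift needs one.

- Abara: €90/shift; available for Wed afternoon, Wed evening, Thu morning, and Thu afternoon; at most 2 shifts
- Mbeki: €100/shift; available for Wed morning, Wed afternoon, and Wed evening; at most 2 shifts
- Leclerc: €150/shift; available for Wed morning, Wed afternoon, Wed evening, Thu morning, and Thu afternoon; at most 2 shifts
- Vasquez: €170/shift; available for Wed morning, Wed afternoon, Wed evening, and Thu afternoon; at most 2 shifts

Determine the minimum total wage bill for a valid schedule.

€680

Thu morning can only be covered by Abara and Leclerc, so that assignment is forced.
Picking the cheapest available vet tech for each shift independently would cost €610, but that ignores the shift limits.
An optimal schedule: Wed morning→Mbeki, Wed afternoon→Mbeki, Wed evening→Leclerc, Thu morning→Abara+Leclerc, Thu afternoon→Abara.
Total: 100 + 100 + 150 + 90 + 150 + 90 = €680.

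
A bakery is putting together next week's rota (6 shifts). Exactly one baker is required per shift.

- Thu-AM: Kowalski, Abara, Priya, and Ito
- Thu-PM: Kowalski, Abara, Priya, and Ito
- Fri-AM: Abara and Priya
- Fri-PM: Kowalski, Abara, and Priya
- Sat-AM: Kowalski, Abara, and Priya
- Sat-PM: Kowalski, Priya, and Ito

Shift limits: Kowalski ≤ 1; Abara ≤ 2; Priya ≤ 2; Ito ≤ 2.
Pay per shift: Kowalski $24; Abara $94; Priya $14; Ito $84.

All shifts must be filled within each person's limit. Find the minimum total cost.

Picking the cheapest available baker for each shift independently would cost $84, but that ignores the shift limits.
An optimal schedule: Thu-AM→Ito, Thu-PM→Abara, Fri-AM→Priya, Fri-PM→Priya, Sat-AM→Kowalski, Sat-PM→Ito.
Total: 84 + 94 + 14 + 14 + 24 + 84 = $314.

$314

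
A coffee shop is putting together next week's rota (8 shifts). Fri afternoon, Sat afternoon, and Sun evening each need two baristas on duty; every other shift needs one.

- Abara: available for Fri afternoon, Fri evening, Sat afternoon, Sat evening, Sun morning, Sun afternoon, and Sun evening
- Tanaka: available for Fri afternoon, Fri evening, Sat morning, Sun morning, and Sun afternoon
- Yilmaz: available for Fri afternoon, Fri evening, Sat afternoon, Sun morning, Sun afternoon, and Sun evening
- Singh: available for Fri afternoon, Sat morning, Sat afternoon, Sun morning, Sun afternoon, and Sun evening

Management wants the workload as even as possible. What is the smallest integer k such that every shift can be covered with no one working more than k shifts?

With 4 baristas and 11 worker-slots to fill, someone must work at least ⌈11/4⌉ = 3 shifts, so k ≥ 3.
k = 3 works: Fri afternoon→Yilmaz+Singh, Fri evening→Abara, Sat morning→Tanaka, Sat afternoon→Abara+Yilmaz, Sat evening→Abara, Sun morning→Tanaka, Sun afternoon→Tanaka, Sun evening→Yilmaz+Singh.
Loads: Abara 3, Tanaka 3, Yilmaz 3, Singh 2 — all ≤ 3.

3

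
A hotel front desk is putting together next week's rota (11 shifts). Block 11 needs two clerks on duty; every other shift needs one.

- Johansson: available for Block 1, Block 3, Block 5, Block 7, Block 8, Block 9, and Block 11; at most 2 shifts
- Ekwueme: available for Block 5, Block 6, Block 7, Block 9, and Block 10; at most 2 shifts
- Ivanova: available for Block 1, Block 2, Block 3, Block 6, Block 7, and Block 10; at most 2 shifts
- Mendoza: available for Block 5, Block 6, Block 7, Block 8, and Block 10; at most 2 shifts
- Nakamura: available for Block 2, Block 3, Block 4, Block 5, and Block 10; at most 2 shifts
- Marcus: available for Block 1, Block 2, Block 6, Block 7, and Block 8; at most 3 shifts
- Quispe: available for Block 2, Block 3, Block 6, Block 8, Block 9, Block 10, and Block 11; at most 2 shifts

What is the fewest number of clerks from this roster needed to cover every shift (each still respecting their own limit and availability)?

6

12 slots to fill and no one can take more than 3, so at least ⌈12/3⌉ = 4 clerks are needed.
Any 5 clerks together have capacity at most 3+2+2+2+2 = 11 < 12 slots, so 5 can never suffice.
Johansson, Ekwueme, Ivanova, Mendoza, Nakamura, and Quispe alone can cover everything: Block 1→Johansson, Block 2→Ivanova, Block 3→Ivanova, Block 4→Nakamura, Block 5→Ekwueme, Block 6→Quispe, Block 7→Mendoza, Block 8→Mendoza, Block 9→Ekwueme, Block 10→Nakamura, Block 11→Johansson+Quispe.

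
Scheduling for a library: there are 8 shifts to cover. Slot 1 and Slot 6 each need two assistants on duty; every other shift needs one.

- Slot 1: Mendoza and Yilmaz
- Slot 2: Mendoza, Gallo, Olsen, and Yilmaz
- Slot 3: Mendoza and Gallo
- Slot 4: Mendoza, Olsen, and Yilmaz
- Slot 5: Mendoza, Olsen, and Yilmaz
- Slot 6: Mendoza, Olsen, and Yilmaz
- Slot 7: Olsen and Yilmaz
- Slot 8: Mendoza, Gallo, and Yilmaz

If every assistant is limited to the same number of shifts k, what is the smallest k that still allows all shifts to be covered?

3

With 4 assistants and 10 worker-slots to fill, someone must work at least ⌈10/4⌉ = 3 shifts, so k ≥ 3.
k = 3 works: Slot 1→Mendoza+Yilmaz, Slot 2→Gallo, Slot 3→Mendoza, Slot 4→Mendoza, Slot 5→Olsen, Slot 6→Olsen+Yilmaz, Slot 7→Olsen, Slot 8→Gallo.
Loads: Mendoza 3, Gallo 2, Olsen 3, Yilmaz 2 — all ≤ 3.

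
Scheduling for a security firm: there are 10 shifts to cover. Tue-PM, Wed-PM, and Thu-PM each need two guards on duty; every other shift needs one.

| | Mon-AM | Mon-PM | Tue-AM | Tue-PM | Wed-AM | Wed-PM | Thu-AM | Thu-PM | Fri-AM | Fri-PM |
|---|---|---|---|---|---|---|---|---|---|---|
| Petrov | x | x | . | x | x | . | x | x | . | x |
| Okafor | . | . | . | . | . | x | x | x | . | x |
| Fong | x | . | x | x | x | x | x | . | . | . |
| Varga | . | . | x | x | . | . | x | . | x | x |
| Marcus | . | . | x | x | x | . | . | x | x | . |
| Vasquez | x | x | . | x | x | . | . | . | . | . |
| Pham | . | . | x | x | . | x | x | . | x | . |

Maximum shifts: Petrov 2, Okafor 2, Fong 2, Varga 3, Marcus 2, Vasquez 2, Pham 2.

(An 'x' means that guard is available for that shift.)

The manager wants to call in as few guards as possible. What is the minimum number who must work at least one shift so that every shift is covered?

13 slots to fill and no one can take more than 3, so at least ⌈13/3⌉ = 5 guards are needed.
Any 5 guards together have capacity at most 3+2+2+2+2 = 11 < 13 slots, so 5 can never suffice.
Petrov, Okafor, Fong, Varga, Marcus, and Vasquez alone can cover everything: Mon-AM→Petrov, Mon-PM→Petrov, Tue-AM→Fong, Tue-PM→Marcus+Vasquez, Wed-AM→Vasquez, Wed-PM→Okafor+Fong, Thu-AM→Varga, Thu-PM→Okafor+Marcus, Fri-AM→Varga, Fri-PM→Varga.

6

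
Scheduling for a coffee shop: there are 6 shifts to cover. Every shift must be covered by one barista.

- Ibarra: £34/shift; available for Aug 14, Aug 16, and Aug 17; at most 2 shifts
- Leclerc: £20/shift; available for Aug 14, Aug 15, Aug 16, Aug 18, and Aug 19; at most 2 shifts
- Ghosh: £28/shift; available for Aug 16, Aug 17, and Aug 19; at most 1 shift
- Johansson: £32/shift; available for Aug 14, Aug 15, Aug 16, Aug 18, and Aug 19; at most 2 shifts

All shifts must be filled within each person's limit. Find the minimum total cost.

Picking the cheapest available barista for each shift independently would cost £128, but that ignores the shift limits.
An optimal schedule: Aug 14→Johansson, Aug 15→Leclerc, Aug 16→Ibarra, Aug 17→Ghosh, Aug 18→Leclerc, Aug 19→Johansson.
Total: 32 + 20 + 34 + 28 + 20 + 32 = £166.

£166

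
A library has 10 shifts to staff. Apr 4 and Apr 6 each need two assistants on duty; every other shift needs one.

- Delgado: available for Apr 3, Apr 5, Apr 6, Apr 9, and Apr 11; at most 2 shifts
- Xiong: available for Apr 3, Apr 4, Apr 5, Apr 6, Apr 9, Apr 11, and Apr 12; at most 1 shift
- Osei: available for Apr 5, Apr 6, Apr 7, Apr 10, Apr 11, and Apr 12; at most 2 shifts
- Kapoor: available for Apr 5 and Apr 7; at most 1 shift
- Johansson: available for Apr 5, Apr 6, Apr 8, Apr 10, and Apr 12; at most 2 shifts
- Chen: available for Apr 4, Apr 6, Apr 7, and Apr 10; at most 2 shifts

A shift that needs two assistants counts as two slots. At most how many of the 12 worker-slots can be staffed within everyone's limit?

Total capacity across all assistants is 2+1+2+1+2+2 = 10, and 12 slots are needed, so at most 10 can be filled.
An assignment achieving 10: Apr 3→Delgado, Apr 4→Xiong+Chen, Apr 5→Kapoor, Apr 6→Chen, Apr 7→Osei, Apr 8→Johansson, Apr 9→Delgado, Apr 10→Osei, Apr 12→Johansson.
Loads: Delgado 2/2, Xiong 1/1, Osei 2/2, Kapoor 1/1, Johansson 2/2, Chen 2/2.

10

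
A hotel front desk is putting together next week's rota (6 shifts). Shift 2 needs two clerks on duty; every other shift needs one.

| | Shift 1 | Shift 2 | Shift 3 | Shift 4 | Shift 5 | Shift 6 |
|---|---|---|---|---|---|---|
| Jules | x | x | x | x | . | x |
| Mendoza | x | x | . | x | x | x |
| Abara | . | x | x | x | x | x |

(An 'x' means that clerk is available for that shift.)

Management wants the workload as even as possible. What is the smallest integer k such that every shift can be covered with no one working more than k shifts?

With 3 clerks and 7 worker-slots to fill, someone must work at least ⌈7/3⌉ = 3 shifts, so k ≥ 3.
k = 3 works: Shift 1→Jules, Shift 2→Jules+Mendoza, Shift 3→Jules, Shift 4→Mendoza, Shift 5→Mendoza, Shift 6→Abara.
Loads: Jules 3, Mendoza 3, Abara 1 — all ≤ 3.

3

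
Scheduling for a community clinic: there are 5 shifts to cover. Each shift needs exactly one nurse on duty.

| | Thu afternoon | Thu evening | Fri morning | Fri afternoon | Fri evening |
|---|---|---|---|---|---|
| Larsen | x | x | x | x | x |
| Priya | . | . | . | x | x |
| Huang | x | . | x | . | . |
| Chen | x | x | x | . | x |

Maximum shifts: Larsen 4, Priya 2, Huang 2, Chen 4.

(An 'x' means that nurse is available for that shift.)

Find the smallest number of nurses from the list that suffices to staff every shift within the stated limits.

2

5 slots to fill and no one can take more than 4, so at least ⌈5/4⌉ = 2 nurses are needed.
Larsen and Priya alone can cover everything: Thu afternoon→Larsen, Thu evening→Larsen, Fri morning→Larsen, Fri afternoon→Larsen, Fri evening→Priya.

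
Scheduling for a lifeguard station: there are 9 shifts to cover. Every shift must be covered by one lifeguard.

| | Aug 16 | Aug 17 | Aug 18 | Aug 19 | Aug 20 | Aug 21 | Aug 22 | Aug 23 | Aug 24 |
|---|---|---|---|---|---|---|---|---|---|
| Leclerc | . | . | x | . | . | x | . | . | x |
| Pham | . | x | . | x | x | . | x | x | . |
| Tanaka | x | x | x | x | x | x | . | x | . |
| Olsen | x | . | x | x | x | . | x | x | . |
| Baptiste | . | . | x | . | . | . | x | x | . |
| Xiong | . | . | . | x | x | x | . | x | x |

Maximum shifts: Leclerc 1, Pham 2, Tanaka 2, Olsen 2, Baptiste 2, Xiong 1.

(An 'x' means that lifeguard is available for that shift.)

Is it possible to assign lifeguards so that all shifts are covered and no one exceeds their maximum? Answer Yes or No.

Yes

One valid schedule: Aug 16→Tanaka, Aug 17→Pham, Aug 18→Olsen, Aug 19→Olsen, Aug 20→Xiong, Aug 21→Tanaka, Aug 22→Pham, Aug 23→Baptiste, Aug 24→Leclerc.
Loads: Leclerc 1/1, Pham 2/2, Tanaka 2/2, Olsen 2/2, Baptiste 1/2, Xiong 1/1 — all within limits.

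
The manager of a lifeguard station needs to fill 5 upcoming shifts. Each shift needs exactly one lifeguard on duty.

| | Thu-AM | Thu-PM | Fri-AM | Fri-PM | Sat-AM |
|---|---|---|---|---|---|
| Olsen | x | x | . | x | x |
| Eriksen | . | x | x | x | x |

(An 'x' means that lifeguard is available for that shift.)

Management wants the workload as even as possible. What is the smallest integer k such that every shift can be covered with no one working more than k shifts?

With 2 lifeguards and 5 worker-slots to fill, someone must work at least ⌈5/2⌉ = 3 shifts, so k ≥ 3.
k = 3 works: Thu-AM→Olsen, Thu-PM→Olsen, Fri-AM→Eriksen, Fri-PM→Olsen, Sat-AM→Eriksen.
Loads: Olsen 3, Eriksen 2 — all ≤ 3.

3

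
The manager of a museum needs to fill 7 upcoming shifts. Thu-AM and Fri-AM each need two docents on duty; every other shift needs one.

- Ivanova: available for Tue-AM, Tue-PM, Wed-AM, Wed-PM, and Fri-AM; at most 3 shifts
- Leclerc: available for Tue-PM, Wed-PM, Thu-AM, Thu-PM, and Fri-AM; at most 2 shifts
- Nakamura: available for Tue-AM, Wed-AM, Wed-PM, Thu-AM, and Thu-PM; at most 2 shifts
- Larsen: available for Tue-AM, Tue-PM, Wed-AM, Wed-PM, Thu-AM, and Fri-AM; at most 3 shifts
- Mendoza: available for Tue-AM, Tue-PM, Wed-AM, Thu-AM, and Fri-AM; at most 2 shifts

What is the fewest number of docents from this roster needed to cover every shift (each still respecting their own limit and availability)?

4

9 slots to fill and no one can take more than 3, so at least ⌈9/3⌉ = 3 docents are needed.
Any 3 docents together have capacity at most 3+3+2 = 8 < 9 slots, so 3 can never suffice.
Ivanova, Leclerc, Nakamura, and Larsen alone can cover everything: Tue-AM→Ivanova, Tue-PM→Ivanova, Wed-AM→Ivanova, Wed-PM→Nakamura, Thu-AM→Nakamura+Larsen, Thu-PM→Leclerc, Fri-AM→Leclerc+Larsen.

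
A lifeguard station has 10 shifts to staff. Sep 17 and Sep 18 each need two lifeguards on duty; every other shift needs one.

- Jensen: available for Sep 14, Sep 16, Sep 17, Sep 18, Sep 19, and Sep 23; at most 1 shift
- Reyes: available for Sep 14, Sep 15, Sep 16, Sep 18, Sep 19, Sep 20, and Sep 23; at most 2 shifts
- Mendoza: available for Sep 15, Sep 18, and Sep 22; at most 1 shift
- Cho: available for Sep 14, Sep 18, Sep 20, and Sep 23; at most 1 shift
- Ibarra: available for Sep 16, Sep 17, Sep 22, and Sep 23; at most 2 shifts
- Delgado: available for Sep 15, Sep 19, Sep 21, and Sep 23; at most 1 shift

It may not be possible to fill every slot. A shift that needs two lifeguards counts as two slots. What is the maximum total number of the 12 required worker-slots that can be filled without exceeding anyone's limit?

8

Total capacity across all lifeguards is 1+2+1+1+2+1 = 8, and 12 slots are needed, so at most 8 can be filled.
An assignment achieving 8: Sep 14→Reyes, Sep 16→Ibarra, Sep 17→Jensen+Ibarra, Sep 18→Cho, Sep 20→Reyes, Sep 21→Delgado, Sep 22→Mendoza.
Loads: Jensen 1/1, Reyes 2/2, Mendoza 1/1, Cho 1/1, Ibarra 2/2, Delgado 1/1.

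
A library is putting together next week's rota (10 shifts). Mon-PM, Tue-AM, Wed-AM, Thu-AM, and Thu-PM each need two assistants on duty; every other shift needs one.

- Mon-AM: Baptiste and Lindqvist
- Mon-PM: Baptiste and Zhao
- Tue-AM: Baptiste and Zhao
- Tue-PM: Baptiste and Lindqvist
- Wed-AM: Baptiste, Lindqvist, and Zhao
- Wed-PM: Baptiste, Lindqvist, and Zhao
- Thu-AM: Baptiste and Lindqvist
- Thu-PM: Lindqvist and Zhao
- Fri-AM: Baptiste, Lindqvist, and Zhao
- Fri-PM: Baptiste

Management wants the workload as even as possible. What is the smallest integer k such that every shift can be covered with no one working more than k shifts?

5

With 3 assistants and 15 worker-slots to fill, someone must work at least ⌈15/3⌉ = 5 shifts, so k ≥ 5.
k = 5 works: Mon-AM→Baptiste, Mon-PM→Baptiste+Zhao, Tue-AM→Baptiste+Zhao, Tue-PM→Lindqvist, Wed-AM→Lindqvist+Zhao, Wed-PM→Lindqvist, Thu-AM→Baptiste+Lindqvist, Thu-PM→Lindqvist+Zhao, Fri-AM→Zhao, Fri-PM→Baptiste.
Loads: Baptiste 5, Lindqvist 5, Zhao 5 — all ≤ 5.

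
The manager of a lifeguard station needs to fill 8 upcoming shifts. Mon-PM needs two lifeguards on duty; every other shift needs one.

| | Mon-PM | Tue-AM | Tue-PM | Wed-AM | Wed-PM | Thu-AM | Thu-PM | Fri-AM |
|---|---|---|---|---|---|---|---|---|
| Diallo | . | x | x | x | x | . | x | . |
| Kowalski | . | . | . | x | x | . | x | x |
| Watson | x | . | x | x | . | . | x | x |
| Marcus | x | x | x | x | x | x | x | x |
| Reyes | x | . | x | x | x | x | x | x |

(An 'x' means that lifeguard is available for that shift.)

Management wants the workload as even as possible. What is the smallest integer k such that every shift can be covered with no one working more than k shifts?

2

With 5 lifeguards and 9 worker-slots to fill, someone must work at least ⌈9/5⌉ = 2 shifts, so k ≥ 2.
k = 2 works: Mon-PM→Watson+Marcus, Tue-AM→Diallo, Tue-PM→Diallo, Wed-AM→Watson, Wed-PM→Kowalski, Thu-AM→Marcus, Thu-PM→Reyes, Fri-AM→Kowalski.
Loads: Diallo 2, Kowalski 2, Watson 2, Marcus 2, Reyes 1 — all ≤ 2.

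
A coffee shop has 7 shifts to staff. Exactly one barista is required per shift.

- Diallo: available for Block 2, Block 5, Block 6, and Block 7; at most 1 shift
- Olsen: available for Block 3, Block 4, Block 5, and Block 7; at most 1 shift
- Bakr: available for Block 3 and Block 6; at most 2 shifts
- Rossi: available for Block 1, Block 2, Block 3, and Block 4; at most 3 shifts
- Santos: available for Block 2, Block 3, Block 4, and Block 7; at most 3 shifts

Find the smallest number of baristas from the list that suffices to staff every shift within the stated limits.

4

7 slots to fill and no one can take more than 3, so at least ⌈7/3⌉ = 3 baristas are needed.
Shifts {Block 1, Block 5, Block 6, Block 7} need 4 slots, but among the baristas available for them (Diallo, Olsen, Bakr, Rossi, and Santos) any 3 together supply at most 3. So 3 baristas are not enough.
Diallo, Olsen, Bakr, and Rossi alone can cover everything: Block 1→Rossi, Block 2→Rossi, Block 3→Bakr, Block 4→Rossi, Block 5→Diallo, Block 6→Bakr, Block 7→Olsen.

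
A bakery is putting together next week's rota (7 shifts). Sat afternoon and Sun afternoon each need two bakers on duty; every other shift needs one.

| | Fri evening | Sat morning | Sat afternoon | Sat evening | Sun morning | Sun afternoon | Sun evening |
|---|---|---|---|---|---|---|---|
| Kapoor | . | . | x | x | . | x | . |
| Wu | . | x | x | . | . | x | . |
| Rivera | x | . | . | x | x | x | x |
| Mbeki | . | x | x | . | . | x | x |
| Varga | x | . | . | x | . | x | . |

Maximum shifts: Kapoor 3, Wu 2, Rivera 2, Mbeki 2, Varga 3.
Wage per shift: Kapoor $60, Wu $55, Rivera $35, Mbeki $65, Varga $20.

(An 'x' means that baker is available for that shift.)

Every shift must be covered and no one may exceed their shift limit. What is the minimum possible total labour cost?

Sun morning can only be covered by Rivera, so that assignment is forced.
Picking the cheapest available baker for each shift independently would cost $335, but that ignores the shift limits.
An optimal schedule: Fri evening→Varga, Sat morning→Wu, Sat afternoon→Wu+Kapoor, Sat evening→Varga, Sun morning→Rivera, Sun afternoon→Varga+Kapoor, Sun evening→Rivera.
Total: 20 + 55 + 55 + 60 + 20 + 35 + 20 + 60 + 35 = $360.

$360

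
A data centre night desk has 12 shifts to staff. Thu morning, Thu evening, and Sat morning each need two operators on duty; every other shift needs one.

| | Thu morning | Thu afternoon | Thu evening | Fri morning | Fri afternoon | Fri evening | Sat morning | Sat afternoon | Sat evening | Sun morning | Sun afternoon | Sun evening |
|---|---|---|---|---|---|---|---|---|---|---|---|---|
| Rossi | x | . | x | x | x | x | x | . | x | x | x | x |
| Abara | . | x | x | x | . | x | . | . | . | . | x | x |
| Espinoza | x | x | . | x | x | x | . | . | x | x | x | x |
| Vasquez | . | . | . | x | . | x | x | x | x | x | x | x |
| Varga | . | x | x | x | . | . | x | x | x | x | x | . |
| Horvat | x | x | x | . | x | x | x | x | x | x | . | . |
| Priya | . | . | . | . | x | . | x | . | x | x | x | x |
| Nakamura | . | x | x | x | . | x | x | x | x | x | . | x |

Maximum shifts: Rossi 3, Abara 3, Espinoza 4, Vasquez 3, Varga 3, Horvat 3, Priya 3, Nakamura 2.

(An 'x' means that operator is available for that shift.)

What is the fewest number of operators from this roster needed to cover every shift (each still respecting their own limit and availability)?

5

15 slots to fill and no one can take more than 4, so at least ⌈15/4⌉ = 4 operators are needed.
Any 4 operators together have capacity at most 4+3+3+3 = 13 < 15 slots, so 4 can never suffice.
Rossi, Abara, Espinoza, Vasquez, and Varga alone can cover everything: Thu morning→Rossi+Espinoza, Thu afternoon→Abara, Thu evening→Rossi+Abara, Fri morning→Vasquez, Fri afternoon→Rossi, Fri evening→Abara, Sat morning→Vasquez+Varga, Sat afternoon→Vasquez, Sat evening→Espinoza, Sun morning→Espinoza, Sun afternoon→Varga, Sun evening→Espinoza.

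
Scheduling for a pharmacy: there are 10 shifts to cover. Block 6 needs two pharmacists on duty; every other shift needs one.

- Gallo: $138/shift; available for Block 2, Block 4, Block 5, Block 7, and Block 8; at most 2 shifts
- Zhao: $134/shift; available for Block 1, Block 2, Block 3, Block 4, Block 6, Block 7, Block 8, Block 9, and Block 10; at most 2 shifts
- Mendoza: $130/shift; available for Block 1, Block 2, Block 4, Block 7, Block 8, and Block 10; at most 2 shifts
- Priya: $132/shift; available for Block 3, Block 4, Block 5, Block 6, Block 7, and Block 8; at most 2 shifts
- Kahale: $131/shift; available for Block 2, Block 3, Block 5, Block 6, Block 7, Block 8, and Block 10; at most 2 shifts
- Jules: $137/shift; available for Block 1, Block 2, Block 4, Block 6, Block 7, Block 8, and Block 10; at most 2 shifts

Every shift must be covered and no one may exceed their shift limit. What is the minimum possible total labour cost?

Block 9 can only be covered by Zhao, so that assignment is forced.
Picking the cheapest available pharmacist for each shift independently would cost $1439, but that ignores the shift limits.
An optimal schedule: Block 1→Mendoza, Block 2→Zhao, Block 3→Kahale, Block 4→Priya, Block 5→Kahale, Block 6→Priya+Jules, Block 7→Jules, Block 8→Gallo, Block 9→Zhao, Block 10→Mendoza.
Total: 130 + 134 + 131 + 132 + 131 + 132 + 137 + 137 + 138 + 134 + 130 = $1466.

$1466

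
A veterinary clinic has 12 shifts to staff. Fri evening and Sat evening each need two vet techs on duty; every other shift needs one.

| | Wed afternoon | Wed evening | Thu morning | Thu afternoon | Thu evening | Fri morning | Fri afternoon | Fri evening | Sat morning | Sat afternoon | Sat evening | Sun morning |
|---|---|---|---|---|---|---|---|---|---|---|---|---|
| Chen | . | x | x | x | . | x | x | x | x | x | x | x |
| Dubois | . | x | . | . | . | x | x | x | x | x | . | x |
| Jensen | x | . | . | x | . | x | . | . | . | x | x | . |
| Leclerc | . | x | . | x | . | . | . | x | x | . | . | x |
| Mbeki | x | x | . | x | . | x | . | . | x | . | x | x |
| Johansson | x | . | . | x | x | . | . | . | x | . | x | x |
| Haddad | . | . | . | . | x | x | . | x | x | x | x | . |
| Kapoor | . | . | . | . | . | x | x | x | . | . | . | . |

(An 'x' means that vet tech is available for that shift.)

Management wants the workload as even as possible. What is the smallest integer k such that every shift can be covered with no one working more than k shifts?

2

With 8 vet techs and 14 worker-slots to fill, someone must work at least ⌈14/8⌉ = 2 shifts, so k ≥ 2.
k = 2 works: Wed afternoon→Jensen, Wed evening→Dubois, Thu morning→Chen, Thu afternoon→Jensen, Thu evening→Johansson, Fri morning→Mbeki, Fri afternoon→Chen, Fri evening→Haddad+Kapoor, Sat morning→Leclerc, Sat afternoon→Dubois, Sat evening→Mbeki+Johansson, Sun morning→Leclerc.
Loads: Chen 2, Dubois 2, Jensen 2, Leclerc 2, Mbeki 2, Johansson 2, Haddad 1, Kapoor 1 — all ≤ 2.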